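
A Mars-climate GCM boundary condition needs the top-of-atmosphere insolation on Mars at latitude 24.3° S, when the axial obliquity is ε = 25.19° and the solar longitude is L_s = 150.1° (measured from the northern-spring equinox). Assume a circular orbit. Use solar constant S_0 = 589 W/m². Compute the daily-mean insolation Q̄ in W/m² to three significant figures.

Solar declination: sin δ = sin ε · sin L_s = sin 25.19° × sin 150.1° = 0.21217, so δ = +12.249°.
cos h₀ = −tan(-24.3°) tan(+12.249°) = 0.0980, h₀ = 1.4726 rad.
Bracket: h₀ sin ϕ sin δ + cos ϕ cos δ sin h₀ = 1.4726×-0.41151×0.21217 + 0.91140×0.97723×0.99518 = -0.128573 + 0.886355 = 0.757782.
Q̄ = (S_0/π) × [bracket] = (589/π) × 0.757782 = 142.1 W/m².

Q̄ ≈ 142 W/m²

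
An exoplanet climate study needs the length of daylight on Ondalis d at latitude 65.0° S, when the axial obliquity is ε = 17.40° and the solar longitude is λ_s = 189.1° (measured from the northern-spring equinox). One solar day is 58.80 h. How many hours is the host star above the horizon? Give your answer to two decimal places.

Solar declination: sin δ = sin ε · sin λ_s = sin 17.40° × sin 189.1° = -0.04730, so δ = -2.711°.
cos H₀ = −tan φ · tan δ = −tan(-65.0°) × tan(-2.711°) = -0.1015, so H₀ = 1.6725 rad = 95.83°.
Daylight = 2H₀/(2π) × 58.80 h = (1.6725/π) × 58.80 = 31.30 h.

31.30 h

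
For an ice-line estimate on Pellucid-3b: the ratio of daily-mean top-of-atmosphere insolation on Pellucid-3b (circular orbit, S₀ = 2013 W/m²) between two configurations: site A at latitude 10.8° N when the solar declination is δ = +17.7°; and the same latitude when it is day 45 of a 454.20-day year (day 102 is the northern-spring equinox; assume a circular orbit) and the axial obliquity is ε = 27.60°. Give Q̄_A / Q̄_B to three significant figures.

— Configuration A (φ=+10.8°):
cos H₀ = −tan(+10.8°) tan(+17.700°) = -0.0609, H₀ = 1.6317 rad.
Bracket: H₀ sin φ sin δ + cos φ cos δ sin H₀ = 1.6317×0.18738×0.30403 + 0.98229×0.95266×0.99815 = 0.092957 + 0.934057 = 1.027014.
Q̄ = (S₀/π) × [bracket] = (2013/π) × 1.027014 = 658.07 W/m².
— Configuration B (φ=+10.8°):
Solar longitude: λ_s = 360° × (45 − 102)/454.20 = -45.178°, i.e. -45.178° + 360° = 314.822°.
sin δ = sin 27.60° × sin 314.822° = -0.32862, so δ = -19.185°.
cos H₀ = −tan(+10.8°) tan(-19.185°) = 0.0664, H₀ = 1.5044 rad.
Bracket: H₀ sin φ sin δ + cos φ cos δ sin H₀ = 1.5044×0.18738×-0.32862 + 0.98229×0.94446×0.99779 = -0.092636 + 0.925683 = 0.833047.
Q̄ = (S₀/π) × [bracket] = (2013/π) × 0.833047 = 533.78 W/m².
Ratio Q̄_A / Q̄_B = 658.07 / 533.78 = 1.233.

Q̄_A / Q̄_B ≈ 1.23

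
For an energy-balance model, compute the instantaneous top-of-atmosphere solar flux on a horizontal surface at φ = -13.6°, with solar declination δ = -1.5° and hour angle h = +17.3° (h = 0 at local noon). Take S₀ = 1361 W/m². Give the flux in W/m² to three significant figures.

cos θ_z = sin φ sin δ + cos φ cos δ cos h = 0.006155 + 0.927672 = 0.933827.
Flux = S₀ · cos θ_z = 1361 × 0.933827 = 1271 W/m².

1.27e+03 W/m²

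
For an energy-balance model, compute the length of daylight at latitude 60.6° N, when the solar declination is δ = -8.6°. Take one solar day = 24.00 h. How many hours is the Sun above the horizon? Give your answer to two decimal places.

cos h₀ = −tan ϕ · tan δ = −tan(+60.6°) × tan(-8.600°) = 0.2684, so h₀ = 1.2991 rad = 74.43°.
Daylight = 2h₀/(2π) × 24.00 h = (1.2991/π) × 24.00 = 9.92 h.

9.92 h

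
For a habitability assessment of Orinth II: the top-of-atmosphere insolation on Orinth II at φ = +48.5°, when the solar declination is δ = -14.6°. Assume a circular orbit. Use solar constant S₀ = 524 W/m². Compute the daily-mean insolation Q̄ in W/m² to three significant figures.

cos H₀ = −tan(+48.5°) tan(-14.600°) = 0.2944, H₀ = 1.2719 rad.
Bracket: H₀ sin φ sin δ + cos φ cos δ sin H₀ = 1.2719×0.74896×-0.25207 + 0.66262×0.96771×0.95568 = -0.240122 + 0.612805 = 0.372683.
Q̄ = (S₀/π) × [bracket] = (524/π) × 0.372683 = 62.16 W/m².

Q̄ ≈ 62.2 W/m²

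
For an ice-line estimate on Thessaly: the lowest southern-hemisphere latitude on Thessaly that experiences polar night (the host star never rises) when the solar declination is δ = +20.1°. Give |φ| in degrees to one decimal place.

|φ| = 69.9°

Polar night requires cos H₀ = −tan φ tan δ ≥ 1, i.e. tan φ tan δ ≤ −1.
The boundary is |tan φ| · |tan δ| = 1, so |φ| = 90° − |δ| = 90° − 20.1° = 69.9° in the southern hemisphere.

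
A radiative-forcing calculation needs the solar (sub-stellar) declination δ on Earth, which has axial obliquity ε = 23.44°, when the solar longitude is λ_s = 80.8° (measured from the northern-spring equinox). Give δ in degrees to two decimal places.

δ = +23.12°

sin δ = sin ε · sin λ_s = sin 23.44° × sin 80.8° = 0.392671.
δ = arcsin(0.392671) = +23.12°.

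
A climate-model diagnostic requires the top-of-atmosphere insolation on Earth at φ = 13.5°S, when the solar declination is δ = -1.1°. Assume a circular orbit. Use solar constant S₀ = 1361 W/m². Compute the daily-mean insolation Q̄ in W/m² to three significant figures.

cos H₀ = −tan(-13.5°) tan(-1.100°) = -0.0046, H₀ = 1.5754 rad.
Bracket: H₀ sin φ sin δ + cos φ cos δ sin H₀ = 1.5754×-0.23345×-0.01920 + 0.97237×0.99982×0.99999 = 0.007061 + 0.972185 = 0.979246.
Q̄ = (S₀/π) × [bracket] = (1361/π) × 0.979246 = 424.2 W/m².

Q̄ ≈ 424 W/m²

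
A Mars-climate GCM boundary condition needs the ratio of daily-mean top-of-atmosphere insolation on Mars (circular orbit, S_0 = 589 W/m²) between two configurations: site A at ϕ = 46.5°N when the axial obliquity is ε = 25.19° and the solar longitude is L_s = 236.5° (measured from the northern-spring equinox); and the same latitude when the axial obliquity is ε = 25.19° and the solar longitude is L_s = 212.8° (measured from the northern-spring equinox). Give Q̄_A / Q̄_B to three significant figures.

Q̄_A / Q̄_B ≈ 0.681

— Configuration A (ϕ=+46.5°):
Solar declination: sin δ = sin ε · sin L_s = sin 25.19° × sin 236.5° = -0.35492, so δ = -20.789°.
cos h₀ = −tan(+46.5°) tan(-20.789°) = 0.4001, h₀ = 1.1592 rad.
Bracket: h₀ sin ϕ sin δ + cos ϕ cos δ sin h₀ = 1.1592×0.72537×-0.35492 + 0.68835×0.93490×0.91649 = -0.298434 + 0.589797 = 0.291363.
Q̄ = (S_0/π) × [bracket] = (589/π) × 0.291363 = 54.626 W/m².
— Configuration B (ϕ=+46.5°):
Solar declination: sin δ = sin ε · sin L_s = sin 25.19° × sin 212.8° = -0.23056, so δ = -13.330°.
cos h₀ = −tan(+46.5°) tan(-13.330°) = 0.2497, h₀ = 1.3184 rad.
Bracket: h₀ sin ϕ sin δ + cos ϕ cos δ sin h₀ = 1.3184×0.72537×-0.23056 + 0.68835×0.97306×0.96833 = -0.220491 + 0.648593 = 0.428102.
Q̄ = (S_0/π) × [bracket] = (589/π) × 0.428102 = 80.262 W/m².
Ratio Q̄_A / Q̄_B = 54.626 / 80.262 = 0.6806.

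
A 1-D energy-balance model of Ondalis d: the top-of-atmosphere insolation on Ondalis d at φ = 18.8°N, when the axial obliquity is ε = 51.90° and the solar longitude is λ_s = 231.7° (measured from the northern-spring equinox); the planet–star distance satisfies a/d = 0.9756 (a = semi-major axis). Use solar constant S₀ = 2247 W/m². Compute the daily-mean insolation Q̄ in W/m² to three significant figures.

Q̄ ≈ 312 W/m²

Solar declination: sin δ = sin ε · sin λ_s = sin 51.90° × sin 231.7° = -0.61757, so δ = -38.139°.
cos H₀ = −tan(+18.8°) tan(-38.139°) = 0.2673, H₀ = 1.3002 rad.
Bracket: H₀ sin φ sin δ + cos φ cos δ sin H₀ = 1.3002×0.32227×-0.61757 + 0.94665×0.78652×0.96361 = -0.258771 + 0.717465 = 0.458694.
Inverse-square distance factor (a/d)² = 0.9756² = 0.951795.
Q̄ = (S₀/π) × 0.951795 × [bracket] = (2247/π) × 0.951795 × 0.458694 = 312.3 W/m².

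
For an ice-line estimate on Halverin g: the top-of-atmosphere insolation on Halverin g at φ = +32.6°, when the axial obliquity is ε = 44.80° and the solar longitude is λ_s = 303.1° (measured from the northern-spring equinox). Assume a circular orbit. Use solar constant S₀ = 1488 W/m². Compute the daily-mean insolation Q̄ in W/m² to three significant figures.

Q̄ ≈ 121 W/m²

Solar declination: sin δ = sin ε · sin λ_s = sin 44.80° × sin 303.1° = -0.59029, so δ = -36.177°.
cos H₀ = −tan(+32.6°) tan(-36.177°) = 0.4677, H₀ = 1.0841 rad.
Bracket: H₀ sin φ sin δ + cos φ cos δ sin H₀ = 1.0841×0.53877×-0.59029 + 0.84245×0.80719×0.88390 = -0.344777 + 0.601067 = 0.256290.
Q̄ = (S₀/π) × [bracket] = (1488/π) × 0.256290 = 121.4 W/m².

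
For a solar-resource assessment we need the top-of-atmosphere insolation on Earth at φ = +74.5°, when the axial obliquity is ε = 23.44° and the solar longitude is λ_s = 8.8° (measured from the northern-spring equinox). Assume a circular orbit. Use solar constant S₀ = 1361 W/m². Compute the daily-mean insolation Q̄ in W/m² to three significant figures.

Solar declination: sin δ = sin ε · sin λ_s = sin 23.44° × sin 8.8° = 0.06086, so δ = +3.489°.
cos H₀ = −tan(+74.5°) tan(+3.489°) = -0.2198, H₀ = 1.7925 rad.
Bracket: H₀ sin φ sin δ + cos φ cos δ sin H₀ = 1.7925×0.96363×0.06086 + 0.26724×0.99815×0.97553 = 0.105124 + 0.260218 = 0.365342.
Q̄ = (S₀/π) × [bracket] = (1361/π) × 0.365342 = 158.3 W/m².

Q̄ ≈ 158 W/m²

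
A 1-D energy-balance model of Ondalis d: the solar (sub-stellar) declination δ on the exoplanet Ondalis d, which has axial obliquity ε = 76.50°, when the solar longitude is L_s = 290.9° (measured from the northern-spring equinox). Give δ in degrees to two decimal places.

δ = -65.28°

sin δ = sin ε · sin L_s = sin 76.50° × sin 290.9° = -0.908392.
δ = arcsin(-0.908392) = -65.28°.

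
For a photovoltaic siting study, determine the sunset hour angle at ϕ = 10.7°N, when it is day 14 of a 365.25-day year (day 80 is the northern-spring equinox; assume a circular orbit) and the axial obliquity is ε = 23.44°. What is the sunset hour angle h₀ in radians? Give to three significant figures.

h₀ = 1.50 rad

Solar longitude: L_s = 360° × (14 − 80)/365.25 = -65.051°, i.e. -65.051° + 360° = 294.949°.
sin δ = sin 23.44° × sin 294.949° = -0.36067, so δ = -21.141°.
cos h₀ = −tan ϕ · tan δ = −tan(+10.7°) × tan(-21.141°) = 0.0731, so h₀ = 1.4977 rad = 85.81°.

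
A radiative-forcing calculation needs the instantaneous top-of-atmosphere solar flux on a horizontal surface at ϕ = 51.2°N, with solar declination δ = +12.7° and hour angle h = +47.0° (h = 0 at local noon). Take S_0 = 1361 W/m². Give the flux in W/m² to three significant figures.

cos θ_z = sin ϕ sin δ + cos ϕ cos δ cos h = 0.171334 + 0.416888 = 0.588222.
Flux = S_0 · cos θ_z = 1361 × 0.588222 = 800.6 W/m².

801 W/m²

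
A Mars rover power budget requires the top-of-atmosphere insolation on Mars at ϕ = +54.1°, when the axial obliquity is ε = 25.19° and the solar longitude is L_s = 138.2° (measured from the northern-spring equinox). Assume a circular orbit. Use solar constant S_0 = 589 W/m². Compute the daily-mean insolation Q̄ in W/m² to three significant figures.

Q̄ ≈ 182 W/m²

Solar declination: sin δ = sin ε · sin L_s = sin 25.19° × sin 138.2° = 0.28369, so δ = +16.481°.
cos h₀ = −tan(+54.1°) tan(+16.481°) = -0.4087, h₀ = 1.9918 rad.
Bracket: h₀ sin ϕ sin δ + cos ϕ cos δ sin h₀ = 1.9918×0.81004×0.28369 + 0.58637×0.95892×0.91267 = 0.457716 + 0.513178 = 0.970894.
Q̄ = (S_0/π) × [bracket] = (589/π) × 0.970894 = 182.0 W/m².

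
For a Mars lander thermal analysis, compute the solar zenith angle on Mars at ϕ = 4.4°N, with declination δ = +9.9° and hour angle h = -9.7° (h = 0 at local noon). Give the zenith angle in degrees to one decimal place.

θ_z = 11.1°

cos θ_z = sin ϕ sin δ + cos ϕ cos δ cos h = 0.013190 + 0.968164 = 0.981354.
θ_z = arccos(0.981354) = 11.1°.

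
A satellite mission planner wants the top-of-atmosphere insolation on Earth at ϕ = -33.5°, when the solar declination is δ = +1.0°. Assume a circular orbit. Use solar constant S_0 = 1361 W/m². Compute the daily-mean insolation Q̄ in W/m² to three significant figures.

cos h₀ = −tan(-33.5°) tan(+1.000°) = 0.0116, h₀ = 1.5592 rad.
Bracket: h₀ sin ϕ sin δ + cos ϕ cos δ sin h₀ = 1.5592×-0.55194×0.01745 + 0.83389×0.99985×0.99993 = -0.015017 + 0.833707 = 0.818690.
Q̄ = (S_0/π) × [bracket] = (1361/π) × 0.818690 = 354.7 W/m².

Q̄ ≈ 355 W/m²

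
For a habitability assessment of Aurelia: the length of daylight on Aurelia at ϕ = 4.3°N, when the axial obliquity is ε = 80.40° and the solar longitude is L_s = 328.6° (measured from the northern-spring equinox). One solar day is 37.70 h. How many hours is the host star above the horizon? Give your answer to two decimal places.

18.31 h

Solar declination: sin δ = sin ε · sin L_s = sin 80.40° × sin 328.6° = -0.51371, so δ = -30.911°.
cos h₀ = −tan ϕ · tan δ = −tan(+4.3°) × tan(-30.911°) = 0.0450, so h₀ = 1.5258 rad = 87.42°.
Daylight = 2h₀/(2π) × 37.70 h = (1.5258/π) × 37.70 = 18.31 h.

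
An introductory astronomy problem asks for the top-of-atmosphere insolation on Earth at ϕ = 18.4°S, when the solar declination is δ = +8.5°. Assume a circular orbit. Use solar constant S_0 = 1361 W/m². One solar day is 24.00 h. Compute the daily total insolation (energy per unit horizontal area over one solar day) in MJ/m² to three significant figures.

cos h₀ = −tan(-18.4°) tan(+8.500°) = 0.0497, h₀ = 1.5211 rad.
Bracket: h₀ sin ϕ sin δ + cos ϕ cos δ sin h₀ = 1.5211×-0.31565×0.14781 + 0.94888×0.98902×0.99876 = -0.070969 + 0.937298 = 0.866329.
Q̄ = (S_0/π) × [bracket] = (1361/π) × 0.866329 = 375.31 W/m².
Daily total = Q̄ × 24.00 h × 3600 s/h = 375.31 × 24.00 × 3600 / 10⁶ = 32.43 MJ/m².

32.4 MJ/m²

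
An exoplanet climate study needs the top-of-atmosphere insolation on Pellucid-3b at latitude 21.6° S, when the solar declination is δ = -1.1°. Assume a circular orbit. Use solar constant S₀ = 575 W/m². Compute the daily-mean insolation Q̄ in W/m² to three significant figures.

Q̄ ≈ 172 W/m²

cos H₀ = −tan(-21.6°) tan(-1.100°) = -0.0076, H₀ = 1.5784 rad.
Bracket: H₀ sin φ sin δ + cos φ cos δ sin H₀ = 1.5784×-0.36812×-0.01920 + 0.92978×0.99982×0.99997 = 0.011156 + 0.929585 = 0.940741.
Q̄ = (S₀/π) × [bracket] = (575/π) × 0.940741 = 172.2 W/m².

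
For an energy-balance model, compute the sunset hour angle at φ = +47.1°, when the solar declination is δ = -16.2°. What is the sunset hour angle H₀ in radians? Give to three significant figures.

H₀ = 1.25 rad

cos H₀ = −tan φ · tan δ = −tan(+47.1°) × tan(-16.200°) = 0.3126, so H₀ = 1.2528 rad = 71.78°.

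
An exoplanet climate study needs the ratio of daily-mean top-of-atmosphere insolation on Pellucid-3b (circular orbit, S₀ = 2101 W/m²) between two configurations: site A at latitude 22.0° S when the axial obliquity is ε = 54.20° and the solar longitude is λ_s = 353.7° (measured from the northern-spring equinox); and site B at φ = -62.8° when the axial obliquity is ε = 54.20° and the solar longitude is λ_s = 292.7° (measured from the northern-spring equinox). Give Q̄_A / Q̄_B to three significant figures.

— Configuration A (φ=-22.0°):
Solar declination: sin δ = sin ε · sin λ_s = sin 54.20° × sin 353.7° = -0.08900, so δ = -5.106°.
cos H₀ = −tan(-22.0°) tan(-5.106°) = -0.0361, H₀ = 1.6069 rad.
Bracket: H₀ sin φ sin δ + cos φ cos δ sin H₀ = 1.6069×-0.37461×-0.08900 + 0.92718×0.99603×0.99935 = 0.053575 + 0.922899 = 0.976474.
Q̄ = (S₀/π) × [bracket] = (2101/π) × 0.976474 = 653.04 W/m².
— Configuration B (φ=-62.8°):
Solar declination: sin δ = sin ε · sin λ_s = sin 54.20° × sin 292.7° = -0.74824, so δ = -48.438°.
cos H₀ = −tan(-62.8°) tan(-48.438°) = -2.1945 ≤ −1 ⇒ polar day, H₀ = π.
Bracket: H₀ sin φ sin δ + cos φ cos δ sin H₀ = 3.1416×-0.88942×-0.74824 + 0.45710×0.66343×0.00000 = 2.090734 + 0.000000 = 2.090734.
Q̄ = (S₀/π) × [bracket] = (2101/π) × 2.090734 = 1398.2 W/m².
Ratio Q̄_A / Q̄_B = 653.04 / 1398.2 = 0.4671.

Q̄_A / Q̄_B ≈ 0.467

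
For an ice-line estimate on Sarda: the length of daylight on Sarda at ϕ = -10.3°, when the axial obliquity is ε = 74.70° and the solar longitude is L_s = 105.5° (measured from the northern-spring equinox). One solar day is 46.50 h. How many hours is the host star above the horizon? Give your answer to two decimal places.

Solar declination: sin δ = sin ε · sin L_s = sin 74.70° × sin 105.5° = 0.92948, so δ = +68.353°.
cos h₀ = −tan ϕ · tan δ = −tan(-10.3°) × tan(+68.353°) = 0.4579, so h₀ = 1.0952 rad = 62.75°.
Daylight = 2h₀/(2π) × 46.50 h = (1.0952/π) × 46.50 = 16.21 h.

16.21 h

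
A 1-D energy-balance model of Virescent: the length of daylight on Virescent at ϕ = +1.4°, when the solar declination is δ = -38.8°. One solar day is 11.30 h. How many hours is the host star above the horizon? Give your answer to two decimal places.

cos h₀ = −tan ϕ · tan δ = −tan(+1.4°) × tan(-38.800°) = 0.0196, so h₀ = 1.5511 rad = 88.87°.
Daylight = 2h₀/(2π) × 11.30 h = (1.5511/π) × 11.30 = 5.58 h.

5.58 h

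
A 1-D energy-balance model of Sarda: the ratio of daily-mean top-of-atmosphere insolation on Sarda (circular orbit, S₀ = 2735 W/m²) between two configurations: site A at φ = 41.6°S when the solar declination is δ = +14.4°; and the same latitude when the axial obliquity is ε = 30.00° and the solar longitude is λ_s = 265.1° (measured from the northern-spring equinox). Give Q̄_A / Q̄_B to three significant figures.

— Configuration A (φ=-41.6°):
cos H₀ = −tan(-41.6°) tan(+14.400°) = 0.2280, H₀ = 1.3408 rad.
Bracket: H₀ sin φ sin δ + cos φ cos δ sin H₀ = 1.3408×-0.66393×0.24869 + 0.74780×0.96858×0.97367 = -0.221383 + 0.705233 = 0.483850.
Q̄ = (S₀/π) × [bracket] = (2735/π) × 0.483850 = 421.23 W/m².
— Configuration B (φ=-41.6°):
Solar declination: sin δ = sin ε · sin λ_s = sin 30.00° × sin 265.1° = -0.49817, so δ = -29.879°.
cos H₀ = −tan(-41.6°) tan(-29.879°) = -0.5101, H₀ = 2.1061 rad.
Bracket: H₀ sin φ sin δ + cos φ cos δ sin H₀ = 2.1061×-0.66393×-0.49817 + 0.74780×0.86708×0.86011 = 0.696593 + 0.557697 = 1.254290.
Q̄ = (S₀/π) × [bracket] = (2735/π) × 1.254290 = 1092.0 W/m².
Ratio Q̄_A / Q̄_B = 421.23 / 1092.0 = 0.3857.

Q̄_A / Q̄_B ≈ 0.386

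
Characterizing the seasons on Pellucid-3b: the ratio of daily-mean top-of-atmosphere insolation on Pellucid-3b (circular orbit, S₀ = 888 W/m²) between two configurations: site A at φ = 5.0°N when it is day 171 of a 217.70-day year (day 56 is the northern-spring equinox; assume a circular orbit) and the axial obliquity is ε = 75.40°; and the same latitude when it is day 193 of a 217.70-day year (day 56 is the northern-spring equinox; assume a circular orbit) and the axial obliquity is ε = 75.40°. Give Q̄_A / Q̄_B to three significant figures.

— Configuration A (φ=+5.0°):
Solar longitude: λ_s = 360° × (171 − 56)/217.70 = 190.170°.
sin δ = sin 75.40° × sin 190.170° = -0.17087, so δ = -9.838°.
cos H₀ = −tan(+5.0°) tan(-9.838°) = 0.0152, H₀ = 1.5556 rad.
Bracket: H₀ sin φ sin δ + cos φ cos δ sin H₀ = 1.5556×0.08716×-0.17087 + 0.99619×0.98529×0.99988 = -0.023168 + 0.981418 = 0.958250.
Q̄ = (S₀/π) × [bracket] = (888/π) × 0.958250 = 270.86 W/m².
— Configuration B (φ=+5.0°):
Solar longitude: λ_s = 360° × (193 − 56)/217.70 = 226.550°.
sin δ = sin 75.40° × sin 226.550° = -0.70254, so δ = -44.631°.
cos H₀ = −tan(+5.0°) tan(-44.631°) = 0.0864, H₀ = 1.4843 rad.
Bracket: H₀ sin φ sin δ + cos φ cos δ sin H₀ = 1.4843×0.08716×-0.70254 + 0.99619×0.71165×0.99626 = -0.090889 + 0.706287 = 0.615398.
Q̄ = (S₀/π) × [bracket] = (888/π) × 0.615398 = 173.95 W/m².
Ratio Q̄_A / Q̄_B = 270.86 / 173.95 = 1.557.

Q̄_A / Q̄_B ≈ 1.56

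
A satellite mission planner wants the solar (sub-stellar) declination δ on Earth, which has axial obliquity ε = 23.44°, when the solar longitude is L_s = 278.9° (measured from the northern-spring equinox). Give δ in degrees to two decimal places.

sin δ = sin ε · sin L_s = sin 23.44° × sin 278.9° = -0.392999.
δ = arcsin(-0.392999) = -23.14°.

δ = -23.14°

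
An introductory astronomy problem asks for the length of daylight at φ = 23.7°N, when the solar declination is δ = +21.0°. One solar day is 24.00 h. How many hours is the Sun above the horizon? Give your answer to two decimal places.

13.29 h

cos H₀ = −tan φ · tan δ = −tan(+23.7°) × tan(+21.000°) = -0.1685, so H₀ = 1.7401 rad = 99.70°.
Daylight = 2H₀/(2π) × 24.00 h = (1.7401/π) × 24.00 = 13.29 h.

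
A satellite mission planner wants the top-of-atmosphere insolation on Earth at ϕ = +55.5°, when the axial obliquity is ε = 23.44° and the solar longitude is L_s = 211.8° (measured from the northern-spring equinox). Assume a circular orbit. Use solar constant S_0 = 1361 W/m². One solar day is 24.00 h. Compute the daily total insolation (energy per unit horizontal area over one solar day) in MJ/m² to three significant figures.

Solar declination: sin δ = sin ε · sin L_s = sin 23.44° × sin 211.8° = -0.20962, so δ = -12.100°.
cos h₀ = −tan(+55.5°) tan(-12.100°) = 0.3119, h₀ = 1.2536 rad.
Bracket: h₀ sin ϕ sin δ + cos ϕ cos δ sin h₀ = 1.2536×0.82413×-0.20962 + 0.56641×0.97778×0.95011 = -0.216565 + 0.526194 = 0.309629.
Q̄ = (S_0/π) × [bracket] = (1361/π) × 0.309629 = 134.14 W/m².
Daily total = Q̄ × 24.00 h × 3600 s/h = 134.14 × 24.00 × 3600 / 10⁶ = 11.59 MJ/m².

11.6 MJ/m²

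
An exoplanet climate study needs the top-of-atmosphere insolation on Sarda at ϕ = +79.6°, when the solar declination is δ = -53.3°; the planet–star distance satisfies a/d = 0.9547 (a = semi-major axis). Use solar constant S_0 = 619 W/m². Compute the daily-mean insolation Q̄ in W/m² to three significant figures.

cos h₀ = −tan(+79.6°) tan(-53.300°) = 7.3098 ≥ 1 ⇒ polar night, h₀ = 0 and Q̄ = 0.
Inverse-square distance factor (a/d)² = 0.9547² = 0.911452.

Q̄ ≈ 0.00 W/m²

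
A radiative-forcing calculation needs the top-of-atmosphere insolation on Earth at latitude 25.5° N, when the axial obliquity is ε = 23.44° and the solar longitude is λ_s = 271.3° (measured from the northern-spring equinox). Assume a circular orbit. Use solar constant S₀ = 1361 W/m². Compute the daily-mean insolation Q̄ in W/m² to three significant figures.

Solar declination: sin δ = sin ε · sin λ_s = sin 23.44° × sin 271.3° = -0.39769, so δ = -23.434°.
cos H₀ = −tan(+25.5°) tan(-23.434°) = 0.2067, H₀ = 1.3626 rad.
Bracket: H₀ sin φ sin δ + cos φ cos δ sin H₀ = 1.3626×0.43051×-0.39769 + 0.90259×0.91752×0.97840 = -0.233290 + 0.810256 = 0.576966.
Q̄ = (S₀/π) × [bracket] = (1361/π) × 0.576966 = 250.0 W/m².

Q̄ ≈ 250 W/m²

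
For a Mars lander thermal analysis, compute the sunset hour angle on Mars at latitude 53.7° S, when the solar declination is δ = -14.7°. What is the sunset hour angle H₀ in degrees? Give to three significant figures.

H₀ = 111°

cos H₀ = −tan φ · tan δ = −tan(-53.7°) × tan(-14.700°) = -0.3571, so H₀ = 1.9360 rad = 110.92°.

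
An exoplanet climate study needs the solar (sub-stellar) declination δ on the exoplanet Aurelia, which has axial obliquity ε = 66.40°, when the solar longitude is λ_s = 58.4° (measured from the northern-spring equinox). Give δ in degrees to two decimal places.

δ = +51.31°

sin δ = sin ε · sin λ_s = sin 66.40° × sin 58.4° = 0.780491.
δ = arcsin(0.780491) = +51.31°.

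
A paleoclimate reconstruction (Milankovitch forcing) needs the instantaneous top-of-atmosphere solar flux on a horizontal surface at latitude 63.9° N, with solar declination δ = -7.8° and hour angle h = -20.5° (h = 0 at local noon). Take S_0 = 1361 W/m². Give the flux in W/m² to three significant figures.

390 W/m²

cos θ_z = sin ϕ sin δ + cos ϕ cos δ cos h = -0.121876 + 0.408266 = 0.286390.
Flux = S_0 · cos θ_z = 1361 × 0.286390 = 389.8 W/m².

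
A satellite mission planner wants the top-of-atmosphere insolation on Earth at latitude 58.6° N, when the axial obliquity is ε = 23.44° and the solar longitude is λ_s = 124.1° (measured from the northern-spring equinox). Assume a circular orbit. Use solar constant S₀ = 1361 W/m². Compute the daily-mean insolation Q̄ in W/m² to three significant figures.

Solar declination: sin δ = sin ε · sin λ_s = sin 23.44° × sin 124.1° = 0.32939, so δ = +19.232°.
cos H₀ = −tan(+58.6°) tan(+19.232°) = -0.5715, H₀ = 2.1792 rad.
Bracket: H₀ sin φ sin δ + cos φ cos δ sin H₀ = 2.1792×0.85355×0.32939 + 0.52101×0.94419×0.82058 = 0.612684 + 0.403670 = 1.016354.
Q̄ = (S₀/π) × [bracket] = (1361/π) × 1.016354 = 440.3 W/m².

Q̄ ≈ 440 W/m²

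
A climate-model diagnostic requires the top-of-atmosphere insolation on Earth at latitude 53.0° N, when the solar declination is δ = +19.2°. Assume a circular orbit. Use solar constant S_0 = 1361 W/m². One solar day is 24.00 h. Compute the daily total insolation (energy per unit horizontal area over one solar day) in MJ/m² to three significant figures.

39.0 MJ/m²

cos h₀ = −tan(+53.0°) tan(+19.200°) = -0.4621, h₀ = 2.0512 rad.
Bracket: h₀ sin ϕ sin δ + cos ϕ cos δ sin h₀ = 2.0512×0.79864×0.32887 + 0.60182×0.94438×0.88681 = 0.538745 + 0.504016 = 1.042761.
Q̄ = (S_0/π) × [bracket] = (1361/π) × 1.042761 = 451.74 W/m².
Daily total = Q̄ × 24.00 h × 3600 s/h = 451.74 × 24.00 × 3600 / 10⁶ = 39.03 MJ/m².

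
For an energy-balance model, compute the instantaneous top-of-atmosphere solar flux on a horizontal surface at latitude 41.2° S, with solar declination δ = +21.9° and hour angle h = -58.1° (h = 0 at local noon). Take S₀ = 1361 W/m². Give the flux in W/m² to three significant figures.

168 W/m²

cos θ_z = sin φ sin δ + cos φ cos δ cos h = -0.245683 + 0.368912 = 0.123229.
Flux = S₀ · cos θ_z = 1361 × 0.123229 = 167.7 W/m².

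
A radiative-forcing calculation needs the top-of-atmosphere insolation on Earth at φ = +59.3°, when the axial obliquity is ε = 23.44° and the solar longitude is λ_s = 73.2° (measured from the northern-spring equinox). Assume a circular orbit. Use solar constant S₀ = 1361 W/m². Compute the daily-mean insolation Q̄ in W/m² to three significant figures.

Solar declination: sin δ = sin ε · sin λ_s = sin 23.44° × sin 73.2° = 0.38081, so δ = +22.384°.
cos H₀ = −tan(+59.3°) tan(+22.384°) = -0.6936, H₀ = 2.3373 rad.
Bracket: H₀ sin φ sin δ + cos φ cos δ sin H₀ = 2.3373×0.85985×0.38081 + 0.51054×0.92465×0.72034 = 0.765324 + 0.340051 = 1.105375.
Q̄ = (S₀/π) × [bracket] = (1361/π) × 1.105375 = 478.9 W/m².

Q̄ ≈ 479 W/m²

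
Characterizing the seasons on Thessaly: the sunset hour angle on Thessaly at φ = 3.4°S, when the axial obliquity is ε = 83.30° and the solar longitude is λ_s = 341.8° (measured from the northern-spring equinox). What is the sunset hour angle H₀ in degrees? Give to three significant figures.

Solar declination: sin δ = sin ε · sin λ_s = sin 83.30° × sin 341.8° = -0.31020, so δ = -18.071°.
cos H₀ = −tan φ · tan δ = −tan(-3.4°) × tan(-18.071°) = -0.0194, so H₀ = 1.5902 rad = 91.11°.

H₀ = 91.1°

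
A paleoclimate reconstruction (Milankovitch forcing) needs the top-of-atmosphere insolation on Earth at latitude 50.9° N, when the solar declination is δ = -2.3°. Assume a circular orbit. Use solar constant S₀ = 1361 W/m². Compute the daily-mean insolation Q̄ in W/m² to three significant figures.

cos H₀ = −tan(+50.9°) tan(-2.300°) = 0.0494, H₀ = 1.5214 rad.
Bracket: H₀ sin φ sin δ + cos φ cos δ sin H₀ = 1.5214×0.77605×-0.04013 + 0.63068×0.99919×0.99878 = -0.047381 + 0.629400 = 0.582019.
Q̄ = (S₀/π) × [bracket] = (1361/π) × 0.582019 = 252.1 W/m².

Q̄ ≈ 252 W/m²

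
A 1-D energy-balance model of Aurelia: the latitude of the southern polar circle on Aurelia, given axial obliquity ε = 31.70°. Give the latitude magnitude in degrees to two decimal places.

58.30°

The polar circle is the lowest latitude that experiences at least one full rotation of continuous darkness at the northern-summer solstice; it lies at |ϕ| = 90° − ε = 90° − 31.70° = 58.30°.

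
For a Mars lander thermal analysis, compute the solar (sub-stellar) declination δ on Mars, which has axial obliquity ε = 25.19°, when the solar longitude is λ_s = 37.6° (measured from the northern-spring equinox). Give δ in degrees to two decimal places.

δ = +15.05°

sin δ = sin ε · sin λ_s = sin 25.19° × sin 37.6° = 0.259691.
δ = arcsin(0.259691) = +15.05°.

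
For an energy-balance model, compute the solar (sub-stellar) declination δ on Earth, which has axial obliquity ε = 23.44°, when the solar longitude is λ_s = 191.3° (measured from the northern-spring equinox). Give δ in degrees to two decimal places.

sin δ = sin ε · sin λ_s = sin 23.44° × sin 191.3° = -0.077945.
δ = arcsin(-0.077945) = -4.47°.

δ = -4.47°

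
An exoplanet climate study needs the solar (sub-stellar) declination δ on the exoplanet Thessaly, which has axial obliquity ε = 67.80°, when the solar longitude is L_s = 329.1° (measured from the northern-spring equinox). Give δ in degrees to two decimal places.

δ = -28.39°

sin δ = sin ε · sin L_s = sin 67.80° × sin 329.1° = -0.475473.
δ = arcsin(-0.475473) = -28.39°.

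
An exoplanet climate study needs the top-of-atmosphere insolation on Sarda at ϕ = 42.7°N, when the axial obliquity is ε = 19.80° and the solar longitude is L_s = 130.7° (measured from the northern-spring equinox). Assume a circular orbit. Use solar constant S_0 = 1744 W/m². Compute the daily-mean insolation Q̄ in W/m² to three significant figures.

Q̄ ≈ 558 W/m²

Solar declination: sin δ = sin ε · sin L_s = sin 19.80° × sin 130.7° = 0.25681, so δ = +14.881°.
cos h₀ = −tan(+42.7°) tan(+14.881°) = -0.2452, h₀ = 1.8185 rad.
Bracket: h₀ sin ϕ sin δ + cos ϕ cos δ sin h₀ = 1.8185×0.67816×0.25681 + 0.73491×0.96646×0.96947 = 0.316707 + 0.688577 = 1.005284.
Q̄ = (S_0/π) × [bracket] = (1744/π) × 1.005284 = 558.1 W/m².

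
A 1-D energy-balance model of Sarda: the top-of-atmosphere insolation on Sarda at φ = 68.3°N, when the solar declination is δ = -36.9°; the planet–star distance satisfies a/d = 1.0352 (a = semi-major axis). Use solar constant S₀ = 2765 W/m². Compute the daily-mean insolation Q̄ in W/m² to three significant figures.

cos H₀ = −tan(+68.3°) tan(-36.900°) = 1.8867 ≥ 1 ⇒ polar night, H₀ = 0 and Q̄ = 0.
Inverse-square distance factor (a/d)² = 1.0352² = 1.071639.

Q̄ ≈ 0.00 W/m²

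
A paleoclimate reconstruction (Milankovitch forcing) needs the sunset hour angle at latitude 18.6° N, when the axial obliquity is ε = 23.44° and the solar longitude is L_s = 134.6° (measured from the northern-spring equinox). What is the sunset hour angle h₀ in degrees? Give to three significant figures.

h₀ = 95.7°

Solar declination: sin δ = sin ε · sin L_s = sin 23.44° × sin 134.6° = 0.28324, so δ = +16.453°.
cos h₀ = −tan ϕ · tan δ = −tan(+18.6°) × tan(+16.453°) = -0.0994, so h₀ = 1.6704 rad = 95.70°.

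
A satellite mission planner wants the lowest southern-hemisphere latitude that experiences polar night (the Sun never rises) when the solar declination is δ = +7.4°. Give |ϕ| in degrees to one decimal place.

Polar night requires cos h₀ = −tan ϕ tan δ ≥ 1, i.e. tan ϕ tan δ ≤ −1.
The boundary is |tan ϕ| · |tan δ| = 1, so |ϕ| = 90° − |δ| = 90° − 7.4° = 82.6° in the southern hemisphere.

|ϕ| = 82.6°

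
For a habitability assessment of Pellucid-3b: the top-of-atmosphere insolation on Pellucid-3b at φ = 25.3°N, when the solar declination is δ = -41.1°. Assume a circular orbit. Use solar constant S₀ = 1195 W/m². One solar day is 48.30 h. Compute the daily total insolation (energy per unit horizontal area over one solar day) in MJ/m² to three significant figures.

cos H₀ = −tan(+25.3°) tan(-41.100°) = 0.4124, H₀ = 1.1458 rad.
Bracket: H₀ sin φ sin δ + cos φ cos δ sin H₀ = 1.1458×0.42736×-0.65738 + 0.90408×0.75356×0.91102 = -0.321899 + 0.620658 = 0.298759.
Q̄ = (S₀/π) × [bracket] = (1195/π) × 0.298759 = 113.64 W/m².
Daily total = Q̄ × 48.30 h × 3600 s/h = 113.64 × 48.30 × 3600 / 10⁶ = 19.76 MJ/m².

19.8 MJ/m²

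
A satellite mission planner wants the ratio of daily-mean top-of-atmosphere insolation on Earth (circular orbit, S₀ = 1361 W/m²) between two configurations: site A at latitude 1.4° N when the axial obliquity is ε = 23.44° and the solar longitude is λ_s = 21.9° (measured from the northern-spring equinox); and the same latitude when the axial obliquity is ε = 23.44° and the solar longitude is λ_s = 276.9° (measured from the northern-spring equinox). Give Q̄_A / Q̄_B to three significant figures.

— Configuration A (φ=+1.4°):
Solar declination: sin δ = sin ε · sin λ_s = sin 23.44° × sin 21.9° = 0.14837, so δ = +8.532°.
cos H₀ = −tan(+1.4°) tan(+8.532°) = -0.0037, H₀ = 1.5745 rad.
Bracket: H₀ sin φ sin δ + cos φ cos δ sin H₀ = 1.5745×0.02443×0.14837 + 0.99970×0.98893×0.99999 = 0.005707 + 0.988623 = 0.994330.
Q̄ = (S₀/π) × [bracket] = (1361/π) × 0.994330 = 430.76 W/m².
— Configuration B (φ=+1.4°):
Solar declination: sin δ = sin ε · sin λ_s = sin 23.44° × sin 276.9° = -0.39491, so δ = -23.260°.
cos H₀ = −tan(+1.4°) tan(-23.260°) = 0.0105, H₀ = 1.5603 rad.
Bracket: H₀ sin φ sin δ + cos φ cos δ sin H₀ = 1.5603×0.02443×-0.39491 + 0.99970×0.91872×0.99994 = -0.015053 + 0.918389 = 0.903336.
Q̄ = (S₀/π) × [bracket] = (1361/π) × 0.903336 = 391.34 W/m².
Ratio Q̄_A / Q̄_B = 430.76 / 391.34 = 1.101.

Q̄_A / Q̄_B ≈ 1.10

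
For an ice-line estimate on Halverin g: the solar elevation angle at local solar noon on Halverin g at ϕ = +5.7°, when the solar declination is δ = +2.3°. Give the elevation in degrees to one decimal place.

At local noon the hour angle is zero, so the zenith angle equals |ϕ − δ| = |+5.7° − (+2.300°)| = 3.400°.
Elevation = 90° − 3.400° = 86.6°.

86.6°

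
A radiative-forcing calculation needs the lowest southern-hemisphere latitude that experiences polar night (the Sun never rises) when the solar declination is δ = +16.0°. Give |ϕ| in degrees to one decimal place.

|ϕ| = 74.0°

Polar night requires cos h₀ = −tan ϕ tan δ ≥ 1, i.e. tan ϕ tan δ ≤ −1.
The boundary is |tan ϕ| · |tan δ| = 1, so |ϕ| = 90° − |δ| = 90° − 16.0° = 74.0° in the southern hemisphere.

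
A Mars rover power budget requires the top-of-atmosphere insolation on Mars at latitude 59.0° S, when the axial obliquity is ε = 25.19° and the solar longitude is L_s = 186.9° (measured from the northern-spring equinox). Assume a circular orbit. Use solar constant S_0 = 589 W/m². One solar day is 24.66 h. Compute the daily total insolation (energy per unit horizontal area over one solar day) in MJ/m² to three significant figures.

9.74 MJ/m²

Solar declination: sin δ = sin ε · sin L_s = sin 25.19° × sin 186.9° = -0.05113, so δ = -2.931°.
cos h₀ = −tan(-59.0°) tan(-2.931°) = -0.0852, h₀ = 1.6561 rad.
Bracket: h₀ sin ϕ sin δ + cos ϕ cos δ sin h₀ = 1.6561×-0.85717×-0.05113 + 0.51504×0.99869×0.99636 = 0.072582 + 0.512493 = 0.585075.
Q̄ = (S_0/π) × [bracket] = (589/π) × 0.585075 = 109.69 W/m².
Daily total = Q̄ × 24.66 h × 3600 s/h = 109.69 × 24.66 × 3600 / 10⁶ = 9.738 MJ/m².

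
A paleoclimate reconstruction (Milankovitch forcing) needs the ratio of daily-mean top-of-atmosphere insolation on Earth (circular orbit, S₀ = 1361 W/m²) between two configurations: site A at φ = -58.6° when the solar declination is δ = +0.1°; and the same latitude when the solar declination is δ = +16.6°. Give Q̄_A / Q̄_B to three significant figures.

— Configuration A (φ=-58.6°):
cos H₀ = −tan(-58.6°) tan(+0.100°) = 0.0029, H₀ = 1.5679 rad.
Bracket: H₀ sin φ sin δ + cos φ cos δ sin H₀ = 1.5679×-0.85355×0.00175 + 0.52101×1.00000×1.00000 = -0.002342 + 0.521010 = 0.518668.
Q̄ = (S₀/π) × [bracket] = (1361/π) × 0.518668 = 224.70 W/m².
— Configuration B (φ=-58.6°):
cos H₀ = −tan(-58.6°) tan(+16.600°) = 0.4884, H₀ = 1.0606 rad.
Bracket: H₀ sin φ sin δ + cos φ cos δ sin H₀ = 1.0606×-0.85355×0.28569 + 0.52101×0.95832×0.87263 = -0.258628 + 0.435699 = 0.177071.
Q̄ = (S₀/π) × [bracket] = (1361/π) × 0.177071 = 76.711 W/m².
Ratio Q̄_A / Q̄_B = 224.70 / 76.711 = 2.929.

Q̄_A / Q̄_B ≈ 2.93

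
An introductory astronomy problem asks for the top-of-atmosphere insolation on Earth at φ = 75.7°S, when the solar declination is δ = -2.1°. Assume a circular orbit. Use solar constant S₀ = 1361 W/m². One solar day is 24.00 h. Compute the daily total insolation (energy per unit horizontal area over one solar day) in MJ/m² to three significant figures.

11.4 MJ/m²

cos H₀ = −tan(-75.7°) tan(-2.100°) = -0.1439, H₀ = 1.7152 rad.
Bracket: H₀ sin φ sin δ + cos φ cos δ sin H₀ = 1.7152×-0.96902×-0.03664 + 0.24700×0.99933×0.98960 = 0.060898 + 0.244267 = 0.305165.
Q̄ = (S₀/π) × [bracket] = (1361/π) × 0.305165 = 132.20 W/m².
Daily total = Q̄ × 24.00 h × 3600 s/h = 132.20 × 24.00 × 3600 / 10⁶ = 11.42 MJ/m².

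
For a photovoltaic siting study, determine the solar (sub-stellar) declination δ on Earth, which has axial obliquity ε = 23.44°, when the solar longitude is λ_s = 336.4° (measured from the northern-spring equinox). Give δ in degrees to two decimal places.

sin δ = sin ε · sin λ_s = sin 23.44° × sin 336.4° = -0.159254.
δ = arcsin(-0.159254) = -9.16°.

δ = -9.16°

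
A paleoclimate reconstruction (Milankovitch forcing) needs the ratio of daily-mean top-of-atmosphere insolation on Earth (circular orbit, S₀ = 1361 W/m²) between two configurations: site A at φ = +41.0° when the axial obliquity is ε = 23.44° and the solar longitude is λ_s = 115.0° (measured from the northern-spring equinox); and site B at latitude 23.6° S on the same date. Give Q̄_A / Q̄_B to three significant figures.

Q̄_A / Q̄_B ≈ 1.74

— Configuration A (φ=+41.0°):
Solar declination: sin δ = sin ε · sin λ_s = sin 23.44° × sin 115.0° = 0.36052, so δ = +21.132°.
cos H₀ = −tan(+41.0°) tan(+21.132°) = -0.3360, H₀ = 1.9135 rad.
Bracket: H₀ sin φ sin δ + cos φ cos δ sin H₀ = 1.9135×0.65606×0.36052 + 0.75471×0.93275×0.94187 = 0.452586 + 0.663035 = 1.115621.
Q̄ = (S₀/π) × [bracket] = (1361/π) × 1.115621 = 483.31 W/m².
— Configuration B (φ=-23.6°):
cos H₀ = −tan(-23.6°) tan(+21.132°) = 0.1689, H₀ = 1.4011 rad.
Bracket: H₀ sin φ sin δ + cos φ cos δ sin H₀ = 1.4011×-0.40035×0.36052 + 0.91636×0.93275×0.98564 = -0.202227 + 0.842461 = 0.640234.
Q̄ = (S₀/π) × [bracket] = (1361/π) × 0.640234 = 277.36 W/m².
Ratio Q̄_A / Q̄_B = 483.31 / 277.36 = 1.743.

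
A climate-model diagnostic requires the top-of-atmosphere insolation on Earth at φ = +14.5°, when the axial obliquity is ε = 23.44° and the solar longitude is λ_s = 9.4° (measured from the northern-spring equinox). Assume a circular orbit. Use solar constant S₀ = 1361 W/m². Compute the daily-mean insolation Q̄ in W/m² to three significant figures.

Solar declination: sin δ = sin ε · sin λ_s = sin 23.44° × sin 9.4° = 0.06497, so δ = +3.725°.
cos H₀ = −tan(+14.5°) tan(+3.725°) = -0.0168, H₀ = 1.5876 rad.
Bracket: H₀ sin φ sin δ + cos φ cos δ sin H₀ = 1.5876×0.25038×0.06497 + 0.96815×0.99789×0.99986 = 0.025826 + 0.965972 = 0.991798.
Q̄ = (S₀/π) × [bracket] = (1361/π) × 0.991798 = 429.7 W/m².

Q̄ ≈ 430 W/m²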